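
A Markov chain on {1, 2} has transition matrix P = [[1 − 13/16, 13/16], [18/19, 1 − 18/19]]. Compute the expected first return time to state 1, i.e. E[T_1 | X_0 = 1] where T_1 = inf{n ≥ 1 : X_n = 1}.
E[T_1 | X_0 = 1] = 1/π_1 = 535/288

For an irreducible recurrent Markov chain with stationary distribution π, E[T_i | X_0 = i] = 1/π_i (Kac's formula). Here π_1 = (18/19)/(13/16 + 18/19) = (18/19)/(535/304) = 288/535, so E[T_1 | X_0 = 1] = 1/π_1 = (13/16 + 18/19)/(18/19) = (535/304)/(18/19) = 535/288.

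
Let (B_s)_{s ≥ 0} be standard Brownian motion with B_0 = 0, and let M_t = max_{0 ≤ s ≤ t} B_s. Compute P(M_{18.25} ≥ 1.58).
P(M_{18.25} ≥ 1.58) = 2·P(B_{18.25} ≥ 1.58) = 2(1 − Φ(1.58/√18.25)) ≈ 0.7115

By the reflection principle for Brownian motion, P(M_t ≥ a) = 2 · P(B_t ≥ a) for a ≥ 0. Since B_t ~ N(0, t), P(B_t ≥ 1.58) = 1 − Φ(1.58/√t) = 1 − Φ(1.58/√18.25) = 1 − Φ(0.3699). So
  P(M_{18.25} ≥ 1.58) = 2(1 − Φ(0.3699)) ≈ 0.7115.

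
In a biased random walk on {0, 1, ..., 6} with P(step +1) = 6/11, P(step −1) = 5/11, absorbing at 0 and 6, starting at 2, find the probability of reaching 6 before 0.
P(hit 6 before 0) = (1 − (5/6)^2) / (1 − (5/6)^6) = 1296/2821

Let u_k denote P(reach 6 before 0 | start at k). Boundary: u_0 = 0, u_6 = 1. Recurrence: u_k = 6/11·u_{k+1} + 5/11·u_{k-1} for 1 ≤ k ≤ 5. Try u_k = A + B·r^k with r = q/p = (5/11)/(6/11) = 5/6. Substitution satisfies the recurrence; boundary conditions give:
  u_k = (1 − r^k) / (1 − r^N) = (1 − (5/6)^2) / (1 − (5/6)^6) = 1296/2821.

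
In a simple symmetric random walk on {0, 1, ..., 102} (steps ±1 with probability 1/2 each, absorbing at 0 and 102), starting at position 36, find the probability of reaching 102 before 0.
P(hit 102 before 0) = 36/102 = 6/17

Let u_k = P(hit 102 before 0 | start at k). Then u_0 = 0, u_102 = 1, and u_k = u_{k-1}/2 + u_{k+1}/2 for 1 ≤ k ≤ 101. This harmonic recurrence is solved by u_k = k/102, giving u_36 = 36/102 = 6/17.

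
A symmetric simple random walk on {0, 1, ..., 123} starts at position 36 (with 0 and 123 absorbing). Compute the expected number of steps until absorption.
E[τ | X_0 = 36] = 3132

Let v_k = E[τ | X_0 = k]. Boundary: v_0 = v_123 = 0. Recurrence: v_k = 1 + (v_{k-1} + v_{k+1})/2 for 1 ≤ k ≤ 122. The particular solution to v_k − (v_{k-1} + v_{k+1})/2 = 1 is v_k = −k^2. Adding homogeneous solution A + B k and matching boundaries gives v_k = k (123 − k). Substituting k = 36: v_36 = 36 · 87 = 3132.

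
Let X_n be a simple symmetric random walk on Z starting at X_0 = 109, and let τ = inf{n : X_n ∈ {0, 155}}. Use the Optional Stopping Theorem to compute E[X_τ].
E[X_τ] = 109

X_n is a martingale and τ is a bounded-mean stopping time (indeed τ is finite a.s. with bounded expectation since the walk is in a bounded region). By the OST, E[X_τ] = E[X_0] = 109. Equivalently: E[X_τ] = 155 · P(hit 155 first) + 0 · P(hit 0 first) = 155 · (109/155) = 109.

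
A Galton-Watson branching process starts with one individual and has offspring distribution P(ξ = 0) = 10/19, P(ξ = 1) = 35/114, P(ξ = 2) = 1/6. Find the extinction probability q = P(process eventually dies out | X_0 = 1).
q = 1

Mean offspring μ = 0·10/19 + 1·35/114 + 2·1/6 = 73/114 ≤ 1. For μ ≤ 1 with offspring not concentrated at 1, the Galton-Watson process goes extinct almost surely, so q = 1.
(Algebraic check: The pgf is f(s) = 10/19 + 35/114·s + 1/6·s². The extinction probability q is the smallest fixed point of f in [0, 1]. Setting s = f(s):
  1/6·s² + (35/114 − 1)·s + 10/19 = 0
  1/6·s² − (10/19 + 1/6)·s + 10/19 = 0
which factors as (s − 1)·(1/6·s − 10/19) = 0, giving roots s = 1 and s = (10/19)/(1/6) = 60/19. Since 60/19 ≥ 1, the smallest root in [0, 1] is s = 1.)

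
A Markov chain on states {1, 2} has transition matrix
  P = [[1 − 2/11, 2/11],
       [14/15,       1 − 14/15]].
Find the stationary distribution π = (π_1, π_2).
π_1 = 77/92, π_2 = 15/92

Solve πP = π with π_1 + π_2 = 1. From πP = π: π_1 · (1 − 2/11) + π_2 · 14/15 = π_1 ⇒ π_2 · 14/15 = π_1 · 2/11 ⇒ π_2/π_1 = (2/11)/(14/15) = 15/77. Together with π_1 + π_2 = 1:
  π_1 = (14/15)/(2/11 + 14/15) = (14/15)/(184/165) = 77/92,
  π_2 = (2/11)/(2/11 + 14/15) = (2/11)/(184/165) = 15/92.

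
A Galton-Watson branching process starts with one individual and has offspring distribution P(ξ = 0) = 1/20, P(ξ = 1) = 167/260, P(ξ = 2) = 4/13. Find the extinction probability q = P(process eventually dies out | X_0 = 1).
q = 13/80

The pgf is f(s) = 1/20 + 167/260·s + 4/13·s². The extinction probability q is the smallest fixed point of f in [0, 1]. Setting s = f(s):
  4/13·s² + (167/260 − 1)·s + 1/20 = 0
  4/13·s² − (1/20 + 4/13)·s + 1/20 = 0
which factors as (s − 1)·(4/13·s − 1/20) = 0, giving roots s = 1 and s = (1/20)/(4/13) = 13/80.
Mean offspring μ = 167/260 + 2·4/13 = 327/260 > 1 (supercritical), so q < 1. The extinction probability is the smaller root: q = (1/20)/(4/13) = 13/80.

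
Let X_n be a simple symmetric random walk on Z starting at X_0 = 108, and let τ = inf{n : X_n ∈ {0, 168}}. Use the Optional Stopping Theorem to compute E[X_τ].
E[X_τ] = 108

X_n is a martingale and τ is a bounded-mean stopping time (indeed τ is finite a.s. with bounded expectation since the walk is in a bounded region). By the OST, E[X_τ] = E[X_0] = 108. Equivalently: E[X_τ] = 168 · P(hit 168 first) + 0 · P(hit 0 first) = 168 · (108/168) = 108.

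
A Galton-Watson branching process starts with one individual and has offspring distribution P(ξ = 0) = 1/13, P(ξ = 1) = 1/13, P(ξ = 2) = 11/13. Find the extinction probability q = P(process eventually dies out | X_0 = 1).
q = 1/11

The pgf is f(s) = 1/13 + 1/13·s + 11/13·s². The extinction probability q is the smallest fixed point of f in [0, 1]. Setting s = f(s):
  11/13·s² + (1/13 − 1)·s + 1/13 = 0
  11/13·s² − (1/13 + 11/13)·s + 1/13 = 0
which factors as (s − 1)·(11/13·s − 1/13) = 0, giving roots s = 1 and s = (1/13)/(11/13) = 1/11.
Mean offspring μ = 1/13 + 2·11/13 = 23/13 > 1 (supercritical), so q < 1. The extinction probability is the smaller root: q = (1/13)/(11/13) = 1/11.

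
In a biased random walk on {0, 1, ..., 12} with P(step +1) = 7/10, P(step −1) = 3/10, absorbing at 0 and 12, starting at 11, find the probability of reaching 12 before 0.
P(hit 12 before 0) = (1 − (3/7)^11) / (1 − (3/7)^12) = 3460011793/3460188940

Let u_k denote P(reach 12 before 0 | start at k). Boundary: u_0 = 0, u_12 = 1. Recurrence: u_k = 7/10·u_{k+1} + 3/10·u_{k-1} for 1 ≤ k ≤ 11. Try u_k = A + B·r^k with r = q/p = (3/10)/(7/10) = 3/7. Substitution satisfies the recurrence; boundary conditions give:
  u_k = (1 − r^k) / (1 − r^N) = (1 − (3/7)^11) / (1 − (3/7)^12) = 3460011793/3460188940.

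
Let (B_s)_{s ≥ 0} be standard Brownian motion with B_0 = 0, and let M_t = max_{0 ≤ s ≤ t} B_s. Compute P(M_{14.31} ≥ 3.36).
P(M_{14.31} ≥ 3.36) = 2·P(B_{14.31} ≥ 3.36) = 2(1 − Φ(3.36/√14.31)) ≈ 0.3744

By the reflection principle for Brownian motion, P(M_t ≥ a) = 2 · P(B_t ≥ a) for a ≥ 0. Since B_t ~ N(0, t), P(B_t ≥ 3.36) = 1 − Φ(3.36/√t) = 1 − Φ(3.36/√14.31) = 1 − Φ(0.8882). So
  P(M_{14.31} ≥ 3.36) = 2(1 − Φ(0.8882)) ≈ 0.3744.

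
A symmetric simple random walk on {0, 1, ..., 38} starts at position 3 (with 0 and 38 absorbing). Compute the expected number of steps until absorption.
E[τ | X_0 = 3] = 105

Let v_k = E[τ | X_0 = k]. Boundary: v_0 = v_38 = 0. Recurrence: v_k = 1 + (v_{k-1} + v_{k+1})/2 for 1 ≤ k ≤ 37. The particular solution to v_k − (v_{k-1} + v_{k+1})/2 = 1 is v_k = −k^2. Adding homogeneous solution A + B k and matching boundaries gives v_k = k (38 − k). Substituting k = 3: v_3 = 3 · 35 = 105.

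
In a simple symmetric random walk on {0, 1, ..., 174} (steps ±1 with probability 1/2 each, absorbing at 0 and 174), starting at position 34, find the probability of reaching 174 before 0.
P(hit 174 before 0) = 34/174 = 17/87

Let u_k = P(hit 174 before 0 | start at k). Then u_0 = 0, u_174 = 1, and u_k = u_{k-1}/2 + u_{k+1}/2 for 1 ≤ k ≤ 173. This harmonic recurrence is solved by u_k = k/174, giving u_34 = 34/174 = 17/87.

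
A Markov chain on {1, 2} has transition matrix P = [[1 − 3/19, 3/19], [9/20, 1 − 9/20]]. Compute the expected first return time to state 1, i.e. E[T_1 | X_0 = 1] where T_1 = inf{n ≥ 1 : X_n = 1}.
E[T_1 | X_0 = 1] = 1/π_1 = 77/57

For an irreducible recurrent Markov chain with stationary distribution π, E[T_i | X_0 = i] = 1/π_i (Kac's formula). Here π_1 = (9/20)/(3/19 + 9/20) = (9/20)/(231/380) = 57/77, so E[T_1 | X_0 = 1] = 1/π_1 = (3/19 + 9/20)/(9/20) = (231/380)/(9/20) = 77/57.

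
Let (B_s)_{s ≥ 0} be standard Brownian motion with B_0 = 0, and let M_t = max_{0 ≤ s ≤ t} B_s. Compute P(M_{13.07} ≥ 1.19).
P(M_{13.07} ≥ 1.19) = 2·P(B_{13.07} ≥ 1.19) = 2(1 − Φ(1.19/√13.07)) ≈ 0.7420

By the reflection principle for Brownian motion, P(M_t ≥ a) = 2 · P(B_t ≥ a) for a ≥ 0. Since B_t ~ N(0, t), P(B_t ≥ 1.19) = 1 − Φ(1.19/√t) = 1 − Φ(1.19/√13.07) = 1 − Φ(0.3292). So
  P(M_{13.07} ≥ 1.19) = 2(1 − Φ(0.3292)) ≈ 0.7420.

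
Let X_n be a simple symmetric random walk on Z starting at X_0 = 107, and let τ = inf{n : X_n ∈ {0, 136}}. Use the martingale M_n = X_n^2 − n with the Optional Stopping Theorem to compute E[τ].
E[τ] = 3103

M_n = X_n^2 − n is a martingale (since E[X_{n+1}^2 | F_n] = X_n^2 + 1). By OST (τ has finite mean in a bounded region), E[M_τ] = E[M_0] = X_0^2 − 0 = 107^2 = 11449. Also E[M_τ] = E[X_τ^2] − E[τ]. The walk exits at 0 or 136, with P(hit 136 first) = 107/136, so E[X_τ^2] = 136^2 · 107/136 + 0 = 14552. Thus E[τ] = E[X_τ^2] − E[M_τ] = 14552 − 11449 = 3103 = 107(136 − 107) = 3103.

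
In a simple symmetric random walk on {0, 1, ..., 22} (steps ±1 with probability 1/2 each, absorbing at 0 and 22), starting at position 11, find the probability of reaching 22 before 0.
P(hit 22 before 0) = 11/22 = 1/2

Let u_k = P(hit 22 before 0 | start at k). Then u_0 = 0, u_22 = 1, and u_k = u_{k-1}/2 + u_{k+1}/2 for 1 ≤ k ≤ 21. This harmonic recurrence is solved by u_k = k/22, giving u_11 = 11/22 = 1/2.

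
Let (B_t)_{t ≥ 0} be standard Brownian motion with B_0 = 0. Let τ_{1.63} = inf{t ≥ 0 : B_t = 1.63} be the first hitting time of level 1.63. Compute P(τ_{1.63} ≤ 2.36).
P(τ_{1.63} ≤ 2.36) = 2(1 − Φ(1.63/√2.36)) = 2(1 − Φ(1.0610)) ≈ 0.2887

By the reflection principle for standard BM, P(τ_b ≤ t) = 2 · P(B_t ≥ b). Since B_t ~ N(0, t), P(B_t ≥ 1.63) = 1 − Φ(1.63/√t) = 1 − Φ(1.63/√2.36) = 1 − Φ(1.0610) ≈ 0.14434. Doubling: P(τ_{1.63} ≤ 2.36) ≈ 2 · 0.14434 = 0.28868 ≈ 0.2887.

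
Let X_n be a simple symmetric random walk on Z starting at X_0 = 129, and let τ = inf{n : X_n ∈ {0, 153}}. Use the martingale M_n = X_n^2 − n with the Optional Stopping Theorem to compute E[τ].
E[τ] = 3096

M_n = X_n^2 − n is a martingale (since E[X_{n+1}^2 | F_n] = X_n^2 + 1). By OST (τ has finite mean in a bounded region), E[M_τ] = E[M_0] = X_0^2 − 0 = 129^2 = 16641. Also E[M_τ] = E[X_τ^2] − E[τ]. The walk exits at 0 or 153, with P(hit 153 first) = 129/153, so E[X_τ^2] = 153^2 · 129/153 + 0 = 19737. Thus E[τ] = E[X_τ^2] − E[M_τ] = 19737 − 16641 = 3096 = 129(153 − 129) = 3096.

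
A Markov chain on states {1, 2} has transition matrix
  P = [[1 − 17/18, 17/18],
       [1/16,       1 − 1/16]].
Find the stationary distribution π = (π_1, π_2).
π_1 = 9/145, π_2 = 136/145

Solve πP = π with π_1 + π_2 = 1. From πP = π: π_1 · (1 − 17/18) + π_2 · 1/16 = π_1 ⇒ π_2 · 1/16 = π_1 · 17/18 ⇒ π_2/π_1 = (17/18)/(1/16) = 136/9. Together with π_1 + π_2 = 1:
  π_1 = (1/16)/(17/18 + 1/16) = (1/16)/(145/144) = 9/145,
  π_2 = (17/18)/(17/18 + 1/16) = (17/18)/(145/144) = 136/145.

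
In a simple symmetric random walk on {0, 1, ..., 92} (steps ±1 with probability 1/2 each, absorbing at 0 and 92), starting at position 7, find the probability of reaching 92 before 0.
P(hit 92 before 0) = 7/92

Let u_k = P(hit 92 before 0 | start at k). Then u_0 = 0, u_92 = 1, and u_k = u_{k-1}/2 + u_{k+1}/2 for 1 ≤ k ≤ 91. This harmonic recurrence is solved by u_k = k/92, giving u_7 = 7/92.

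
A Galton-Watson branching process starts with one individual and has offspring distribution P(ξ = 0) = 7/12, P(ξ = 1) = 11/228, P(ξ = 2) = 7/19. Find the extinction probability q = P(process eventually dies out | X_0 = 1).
q = 1

Mean offspring μ = 0·7/12 + 1·11/228 + 2·7/19 = 179/228 ≤ 1. For μ ≤ 1 with offspring not concentrated at 1, the Galton-Watson process goes extinct almost surely, so q = 1.
(Algebraic check: The pgf is f(s) = 7/12 + 11/228·s + 7/19·s². The extinction probability q is the smallest fixed point of f in [0, 1]. Setting s = f(s):
  7/19·s² + (11/228 − 1)·s + 7/12 = 0
  7/19·s² − (7/12 + 7/19)·s + 7/12 = 0
which factors as (s − 1)·(7/19·s − 7/12) = 0, giving roots s = 1 and s = (7/12)/(7/19) = 19/12. Since 19/12 ≥ 1, the smallest root in [0, 1] is s = 1.)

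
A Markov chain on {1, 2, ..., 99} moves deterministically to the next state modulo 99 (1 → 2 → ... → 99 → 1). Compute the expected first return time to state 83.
E[T_83 | X_0 = 83] = 99

The chain cycles deterministically, so starting at state 83 it returns in exactly 99 steps. Equivalently, the stationary distribution is uniform π_j = 1/99 for every state j, so by Kac's formula E[T_83] = 1/π_83 = 99.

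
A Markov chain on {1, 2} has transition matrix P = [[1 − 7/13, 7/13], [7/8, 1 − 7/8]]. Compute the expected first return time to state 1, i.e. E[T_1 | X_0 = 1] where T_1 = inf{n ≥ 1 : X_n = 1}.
E[T_1 | X_0 = 1] = 1/π_1 = 21/13

For an irreducible recurrent Markov chain with stationary distribution π, E[T_i | X_0 = i] = 1/π_i (Kac's formula). Here π_1 = (7/8)/(7/13 + 7/8) = (7/8)/(147/104) = 13/21, so E[T_1 | X_0 = 1] = 1/π_1 = (7/13 + 7/8)/(7/8) = (147/104)/(7/8) = 21/13.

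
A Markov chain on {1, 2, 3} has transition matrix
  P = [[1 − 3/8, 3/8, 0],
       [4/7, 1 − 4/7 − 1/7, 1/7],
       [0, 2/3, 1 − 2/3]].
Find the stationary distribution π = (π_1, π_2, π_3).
π = (64/115, 42/115, 9/115)

This is a birth-death chain on three states, which satisfies detailed balance: π_1 · P_{12} = π_2 · P_{21} and π_2 · P_{23} = π_3 · P_{32}.
From π_1 · 3/8 = π_2 · 4/7: π_2/π_1 = (3/8)/(4/7) = 21/32.
From π_2 · 1/7 = π_3 · 2/3: π_3/π_2 = (1/7)/(2/3) = 3/14.
Take π_1 proportional to 1; then unnormalized π = (1, 21/32, 9/64). Normalize by dividing by the sum 115/64:
  π = (64/115, 42/115, 9/115).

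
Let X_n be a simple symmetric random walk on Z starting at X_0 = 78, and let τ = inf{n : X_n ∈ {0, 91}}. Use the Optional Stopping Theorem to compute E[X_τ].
E[X_τ] = 78

X_n is a martingale and τ is a bounded-mean stopping time (indeed τ is finite a.s. with bounded expectation since the walk is in a bounded region). By the OST, E[X_τ] = E[X_0] = 78. Equivalently: E[X_τ] = 91 · P(hit 91 first) + 0 · P(hit 0 first) = 91 · (78/91) = 78.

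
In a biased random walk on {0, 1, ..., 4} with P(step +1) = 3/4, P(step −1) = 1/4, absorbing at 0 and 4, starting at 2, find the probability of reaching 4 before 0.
P(hit 4 before 0) = (1 − (1/3)^2) / (1 − (1/3)^4) = 9/10

Let u_k denote P(reach 4 before 0 | start at k). Boundary: u_0 = 0, u_4 = 1. Recurrence: u_k = 3/4·u_{k+1} + 1/4·u_{k-1} for 1 ≤ k ≤ 3. Try u_k = A + B·r^k with r = q/p = (1/4)/(3/4) = 1/3. Substitution satisfies the recurrence; boundary conditions give:
  u_k = (1 − r^k) / (1 − r^N) = (1 − (1/3)^2) / (1 − (1/3)^4) = 9/10.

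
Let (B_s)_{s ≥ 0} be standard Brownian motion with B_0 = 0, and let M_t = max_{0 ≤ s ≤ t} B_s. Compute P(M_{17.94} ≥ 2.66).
P(M_{17.94} ≥ 2.66) = 2·P(B_{17.94} ≥ 2.66) = 2(1 − Φ(2.66/√17.94)) ≈ 0.5300

By the reflection principle for Brownian motion, P(M_t ≥ a) = 2 · P(B_t ≥ a) for a ≥ 0. Since B_t ~ N(0, t), P(B_t ≥ 2.66) = 1 − Φ(2.66/√t) = 1 − Φ(2.66/√17.94) = 1 − Φ(0.6280). So
  P(M_{17.94} ≥ 2.66) = 2(1 − Φ(0.6280)) ≈ 0.5300.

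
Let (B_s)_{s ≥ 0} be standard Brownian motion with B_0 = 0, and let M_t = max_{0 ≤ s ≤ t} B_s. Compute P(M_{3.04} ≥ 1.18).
P(M_{3.04} ≥ 1.18) = 2·P(B_{3.04} ≥ 1.18) = 2(1 − Φ(1.18/√3.04)) ≈ 0.4985

By the reflection principle for Brownian motion, P(M_t ≥ a) = 2 · P(B_t ≥ a) for a ≥ 0. Since B_t ~ N(0, t), P(B_t ≥ 1.18) = 1 − Φ(1.18/√t) = 1 − Φ(1.18/√3.04) = 1 − Φ(0.6768). So
  P(M_{3.04} ≥ 1.18) = 2(1 − Φ(0.6768)) ≈ 0.4985.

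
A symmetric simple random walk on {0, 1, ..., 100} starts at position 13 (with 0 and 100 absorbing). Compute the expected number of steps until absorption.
E[τ | X_0 = 13] = 1131

Let v_k = E[τ | X_0 = k]. Boundary: v_0 = v_100 = 0. Recurrence: v_k = 1 + (v_{k-1} + v_{k+1})/2 for 1 ≤ k ≤ 99. The particular solution to v_k − (v_{k-1} + v_{k+1})/2 = 1 is v_k = −k^2. Adding homogeneous solution A + B k and matching boundaries gives v_k = k (100 − k). Substituting k = 13: v_13 = 13 · 87 = 1131.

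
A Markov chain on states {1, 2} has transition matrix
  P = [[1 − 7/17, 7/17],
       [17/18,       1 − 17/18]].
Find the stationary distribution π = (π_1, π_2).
π_1 = 289/415, π_2 = 126/415

Solve πP = π with π_1 + π_2 = 1. From πP = π: π_1 · (1 − 7/17) + π_2 · 17/18 = π_1 ⇒ π_2 · 17/18 = π_1 · 7/17 ⇒ π_2/π_1 = (7/17)/(17/18) = 126/289. Together with π_1 + π_2 = 1:
  π_1 = (17/18)/(7/17 + 17/18) = (17/18)/(415/306) = 289/415,
  π_2 = (7/17)/(7/17 + 17/18) = (7/17)/(415/306) = 126/415.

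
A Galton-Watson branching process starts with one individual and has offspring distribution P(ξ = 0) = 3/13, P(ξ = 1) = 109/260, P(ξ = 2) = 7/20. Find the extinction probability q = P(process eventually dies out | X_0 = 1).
q = 60/91

The pgf is f(s) = 3/13 + 109/260·s + 7/20·s². The extinction probability q is the smallest fixed point of f in [0, 1]. Setting s = f(s):
  7/20·s² + (109/260 − 1)·s + 3/13 = 0
  7/20·s² − (3/13 + 7/20)·s + 3/13 = 0
which factors as (s − 1)·(7/20·s − 3/13) = 0, giving roots s = 1 and s = (3/13)/(7/20) = 60/91.
Mean offspring μ = 109/260 + 2·7/20 = 291/260 > 1 (supercritical), so q < 1. The extinction probability is the smaller root: q = (3/13)/(7/20) = 60/91.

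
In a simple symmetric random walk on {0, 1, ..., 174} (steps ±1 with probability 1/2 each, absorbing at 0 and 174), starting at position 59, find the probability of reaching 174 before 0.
P(hit 174 before 0) = 59/174

Let u_k = P(hit 174 before 0 | start at k). Then u_0 = 0, u_174 = 1, and u_k = u_{k-1}/2 + u_{k+1}/2 for 1 ≤ k ≤ 173. This harmonic recurrence is solved by u_k = k/174, giving u_59 = 59/174.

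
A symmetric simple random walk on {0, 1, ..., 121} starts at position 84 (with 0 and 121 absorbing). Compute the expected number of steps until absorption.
E[τ | X_0 = 84] = 3108

Let v_k = E[τ | X_0 = k]. Boundary: v_0 = v_121 = 0. Recurrence: v_k = 1 + (v_{k-1} + v_{k+1})/2 for 1 ≤ k ≤ 120. The particular solution to v_k − (v_{k-1} + v_{k+1})/2 = 1 is v_k = −k^2. Adding homogeneous solution A + B k and matching boundaries gives v_k = k (121 − k). Substituting k = 84: v_84 = 84 · 37 = 3108.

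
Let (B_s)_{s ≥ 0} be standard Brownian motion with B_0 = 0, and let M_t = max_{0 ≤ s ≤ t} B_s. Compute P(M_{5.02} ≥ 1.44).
P(M_{5.02} ≥ 1.44) = 2·P(B_{5.02} ≥ 1.44) = 2(1 − Φ(1.44/√5.02)) ≈ 0.5204

By the reflection principle for Brownian motion, P(M_t ≥ a) = 2 · P(B_t ≥ a) for a ≥ 0. Since B_t ~ N(0, t), P(B_t ≥ 1.44) = 1 − Φ(1.44/√t) = 1 − Φ(1.44/√5.02) = 1 − Φ(0.6427). So
  P(M_{5.02} ≥ 1.44) = 2(1 − Φ(0.6427)) ≈ 0.5204.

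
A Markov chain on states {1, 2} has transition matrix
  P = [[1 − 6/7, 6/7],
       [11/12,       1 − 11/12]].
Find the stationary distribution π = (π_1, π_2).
π_1 = 77/149, π_2 = 72/149

Solve πP = π with π_1 + π_2 = 1. From πP = π: π_1 · (1 − 6/7) + π_2 · 11/12 = π_1 ⇒ π_2 · 11/12 = π_1 · 6/7 ⇒ π_2/π_1 = (6/7)/(11/12) = 72/77. Together with π_1 + π_2 = 1:
  π_1 = (11/12)/(6/7 + 11/12) = (11/12)/(149/84) = 77/149,
  π_2 = (6/7)/(6/7 + 11/12) = (6/7)/(149/84) = 72/149.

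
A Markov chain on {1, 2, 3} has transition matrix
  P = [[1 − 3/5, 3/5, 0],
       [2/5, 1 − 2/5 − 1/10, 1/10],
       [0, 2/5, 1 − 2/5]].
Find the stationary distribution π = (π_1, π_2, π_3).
π = (8/23, 12/23, 3/23)

This is a birth-death chain on three states, which satisfies detailed balance: π_1 · P_{12} = π_2 · P_{21} and π_2 · P_{23} = π_3 · P_{32}.
From π_1 · 3/5 = π_2 · 2/5: π_2/π_1 = (3/5)/(2/5) = 3/2.
From π_2 · 1/10 = π_3 · 2/5: π_3/π_2 = (1/10)/(2/5) = 1/4.
Take π_1 proportional to 1; then unnormalized π = (1, 3/2, 3/8). Normalize by dividing by the sum 23/8:
  π = (8/23, 12/23, 3/23).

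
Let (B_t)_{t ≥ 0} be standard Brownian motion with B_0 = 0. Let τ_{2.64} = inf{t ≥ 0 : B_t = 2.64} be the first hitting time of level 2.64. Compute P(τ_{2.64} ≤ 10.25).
P(τ_{2.64} ≤ 10.25) = 2(1 − Φ(2.64/√10.25)) = 2(1 − Φ(0.8246)) ≈ 0.4096

By the reflection principle for standard BM, P(τ_b ≤ t) = 2 · P(B_t ≥ b). Since B_t ~ N(0, t), P(B_t ≥ 2.64) = 1 − Φ(2.64/√t) = 1 − Φ(2.64/√10.25) = 1 − Φ(0.8246) ≈ 0.20480. Doubling: P(τ_{2.64} ≤ 10.25) ≈ 2 · 0.20480 = 0.40960 ≈ 0.4096.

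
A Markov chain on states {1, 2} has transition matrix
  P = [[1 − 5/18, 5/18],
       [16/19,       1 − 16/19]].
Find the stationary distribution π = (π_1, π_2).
π_1 = 288/383, π_2 = 95/383

Solve πP = π with π_1 + π_2 = 1. From πP = π: π_1 · (1 − 5/18) + π_2 · 16/19 = π_1 ⇒ π_2 · 16/19 = π_1 · 5/18 ⇒ π_2/π_1 = (5/18)/(16/19) = 95/288. Together with π_1 + π_2 = 1:
  π_1 = (16/19)/(5/18 + 16/19) = (16/19)/(383/342) = 288/383,
  π_2 = (5/18)/(5/18 + 16/19) = (5/18)/(383/342) = 95/383.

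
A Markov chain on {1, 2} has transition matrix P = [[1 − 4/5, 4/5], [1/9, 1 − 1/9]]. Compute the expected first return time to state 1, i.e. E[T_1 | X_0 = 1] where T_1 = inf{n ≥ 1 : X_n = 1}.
E[T_1 | X_0 = 1] = 1/π_1 = 41/5

For an irreducible recurrent Markov chain with stationary distribution π, E[T_i | X_0 = i] = 1/π_i (Kac's formula). Here π_1 = (1/9)/(4/5 + 1/9) = (1/9)/(41/45) = 5/41, so E[T_1 | X_0 = 1] = 1/π_1 = (4/5 + 1/9)/(1/9) = (41/45)/(1/9) = 41/5.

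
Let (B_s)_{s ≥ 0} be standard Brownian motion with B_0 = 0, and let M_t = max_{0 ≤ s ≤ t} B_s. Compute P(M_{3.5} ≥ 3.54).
P(M_{3.5} ≥ 3.54) = 2·P(B_{3.5} ≥ 3.54) = 2(1 − Φ(3.54/√3.5)) ≈ 0.0585

By the reflection principle for Brownian motion, P(M_t ≥ a) = 2 · P(B_t ≥ a) for a ≥ 0. Since B_t ~ N(0, t), P(B_t ≥ 3.54) = 1 − Φ(3.54/√t) = 1 − Φ(3.54/√3.5) = 1 − Φ(1.8922). So
  P(M_{3.5} ≥ 3.54) = 2(1 − Φ(1.8922)) ≈ 0.0585.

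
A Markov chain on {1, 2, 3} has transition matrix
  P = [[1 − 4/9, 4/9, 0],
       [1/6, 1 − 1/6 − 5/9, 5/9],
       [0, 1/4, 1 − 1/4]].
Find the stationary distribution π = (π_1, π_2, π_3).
π = (27/259, 72/259, 160/259)

This is a birth-death chain on three states, which satisfies detailed balance: π_1 · P_{12} = π_2 · P_{21} and π_2 · P_{23} = π_3 · P_{32}.
From π_1 · 4/9 = π_2 · 1/6: π_2/π_1 = (4/9)/(1/6) = 8/3.
From π_2 · 5/9 = π_3 · 1/4: π_3/π_2 = (5/9)/(1/4) = 20/9.
Take π_1 proportional to 1; then unnormalized π = (1, 8/3, 160/27). Normalize by dividing by the sum 259/27:
  π = (27/259, 72/259, 160/259).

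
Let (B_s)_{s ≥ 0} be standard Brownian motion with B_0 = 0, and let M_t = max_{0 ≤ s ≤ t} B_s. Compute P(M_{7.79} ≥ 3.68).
P(M_{7.79} ≥ 3.68) = 2·P(B_{7.79} ≥ 3.68) = 2(1 − Φ(3.68/√7.79)) ≈ 0.1873

By the reflection principle for Brownian motion, P(M_t ≥ a) = 2 · P(B_t ≥ a) for a ≥ 0. Since B_t ~ N(0, t), P(B_t ≥ 3.68) = 1 − Φ(3.68/√t) = 1 − Φ(3.68/√7.79) = 1 − Φ(1.3185). So
  P(M_{7.79} ≥ 3.68) = 2(1 − Φ(1.3185)) ≈ 0.1873.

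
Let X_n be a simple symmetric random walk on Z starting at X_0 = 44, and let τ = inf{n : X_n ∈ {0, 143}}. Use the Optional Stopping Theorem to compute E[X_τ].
E[X_τ] = 44

X_n is a martingale and τ is a bounded-mean stopping time (indeed τ is finite a.s. with bounded expectation since the walk is in a bounded region). By the OST, E[X_τ] = E[X_0] = 44. Equivalently: E[X_τ] = 143 · P(hit 143 first) + 0 · P(hit 0 first) = 143 · (44/143) = 44.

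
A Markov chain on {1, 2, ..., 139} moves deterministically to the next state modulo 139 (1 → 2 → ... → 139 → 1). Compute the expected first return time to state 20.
E[T_20 | X_0 = 20] = 139

The chain cycles deterministically, so starting at state 20 it returns in exactly 139 steps. Equivalently, the stationary distribution is uniform π_j = 1/139 for every state j, so by Kac's formula E[T_20] = 1/π_20 = 139.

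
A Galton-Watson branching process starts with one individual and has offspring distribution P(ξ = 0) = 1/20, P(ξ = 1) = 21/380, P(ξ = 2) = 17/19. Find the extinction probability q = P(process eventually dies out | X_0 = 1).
q = 19/340

The pgf is f(s) = 1/20 + 21/380·s + 17/19·s². The extinction probability q is the smallest fixed point of f in [0, 1]. Setting s = f(s):
  17/19·s² + (21/380 − 1)·s + 1/20 = 0
  17/19·s² − (1/20 + 17/19)·s + 1/20 = 0
which factors as (s − 1)·(17/19·s − 1/20) = 0, giving roots s = 1 and s = (1/20)/(17/19) = 19/340.
Mean offspring μ = 21/380 + 2·17/19 = 701/380 > 1 (supercritical), so q < 1. The extinction probability is the smaller root: q = (1/20)/(17/19) = 19/340.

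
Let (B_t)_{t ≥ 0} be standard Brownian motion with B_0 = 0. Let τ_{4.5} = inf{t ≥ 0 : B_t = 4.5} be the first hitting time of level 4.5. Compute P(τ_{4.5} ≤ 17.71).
P(τ_{4.5} ≤ 17.71) = 2(1 − Φ(4.5/√17.71)) = 2(1 − Φ(1.0693)) ≈ 0.2849

By the reflection principle for standard BM, P(τ_b ≤ t) = 2 · P(B_t ≥ b). Since B_t ~ N(0, t), P(B_t ≥ 4.5) = 1 − Φ(4.5/√t) = 1 − Φ(4.5/√17.71) = 1 − Φ(1.0693) ≈ 0.14247. Doubling: P(τ_{4.5} ≤ 17.71) ≈ 2 · 0.14247 = 0.28494 ≈ 0.2849.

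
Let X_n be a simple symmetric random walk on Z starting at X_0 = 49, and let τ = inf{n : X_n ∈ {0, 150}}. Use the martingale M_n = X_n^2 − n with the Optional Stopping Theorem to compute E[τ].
E[τ] = 4949

M_n = X_n^2 − n is a martingale (since E[X_{n+1}^2 | F_n] = X_n^2 + 1). By OST (τ has finite mean in a bounded region), E[M_τ] = E[M_0] = X_0^2 − 0 = 49^2 = 2401. Also E[M_τ] = E[X_τ^2] − E[τ]. The walk exits at 0 or 150, with P(hit 150 first) = 49/150, so E[X_τ^2] = 150^2 · 49/150 + 0 = 7350. Thus E[τ] = E[X_τ^2] − E[M_τ] = 7350 − 2401 = 4949 = 49(150 − 49) = 4949.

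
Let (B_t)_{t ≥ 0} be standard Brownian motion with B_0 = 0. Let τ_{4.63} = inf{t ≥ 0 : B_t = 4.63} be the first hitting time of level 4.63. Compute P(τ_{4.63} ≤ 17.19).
P(τ_{4.63} ≤ 17.19) = 2(1 − Φ(4.63/√17.19)) = 2(1 − Φ(1.1167)) ≈ 0.2641

By the reflection principle for standard BM, P(τ_b ≤ t) = 2 · P(B_t ≥ b). Since B_t ~ N(0, t), P(B_t ≥ 4.63) = 1 − Φ(4.63/√t) = 1 − Φ(4.63/√17.19) = 1 − Φ(1.1167) ≈ 0.13206. Doubling: P(τ_{4.63} ≤ 17.19) ≈ 2 · 0.13206 = 0.26412 ≈ 0.2641.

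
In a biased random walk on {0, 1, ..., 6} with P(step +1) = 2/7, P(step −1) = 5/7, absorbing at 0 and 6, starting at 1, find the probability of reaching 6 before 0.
P(hit 6 before 0) = (1 − (5/2)^1) / (1 − (5/2)^6) = 32/5187

Let u_k denote P(reach 6 before 0 | start at k). Boundary: u_0 = 0, u_6 = 1. Recurrence: u_k = 2/7·u_{k+1} + 5/7·u_{k-1} for 1 ≤ k ≤ 5. Try u_k = A + B·r^k with r = q/p = (5/7)/(2/7) = 5/2. Substitution satisfies the recurrence; boundary conditions give:
  u_k = (1 − r^k) / (1 − r^N) = (1 − (5/2)^1) / (1 − (5/2)^6) = 32/5187.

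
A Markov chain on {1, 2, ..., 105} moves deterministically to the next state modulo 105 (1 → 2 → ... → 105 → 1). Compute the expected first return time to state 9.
E[T_9 | X_0 = 9] = 105

The chain cycles deterministically, so starting at state 9 it returns in exactly 105 steps. Equivalently, the stationary distribution is uniform π_j = 1/105 for every state j, so by Kac's formula E[T_9] = 1/π_9 = 105.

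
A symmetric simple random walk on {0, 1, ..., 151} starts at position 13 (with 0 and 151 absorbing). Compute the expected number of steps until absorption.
E[τ | X_0 = 13] = 1794

Let v_k = E[τ | X_0 = k]. Boundary: v_0 = v_151 = 0. Recurrence: v_k = 1 + (v_{k-1} + v_{k+1})/2 for 1 ≤ k ≤ 150. The particular solution to v_k − (v_{k-1} + v_{k+1})/2 = 1 is v_k = −k^2. Adding homogeneous solution A + B k and matching boundaries gives v_k = k (151 − k). Substituting k = 13: v_13 = 13 · 138 = 1794.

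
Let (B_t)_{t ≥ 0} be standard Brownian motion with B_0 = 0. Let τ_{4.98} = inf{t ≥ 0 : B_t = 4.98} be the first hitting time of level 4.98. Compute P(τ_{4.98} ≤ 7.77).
P(τ_{4.98} ≤ 7.77) = 2(1 − Φ(4.98/√7.77)) = 2(1 − Φ(1.7866)) ≈ 0.0740

By the reflection principle for standard BM, P(τ_b ≤ t) = 2 · P(B_t ≥ b). Since B_t ~ N(0, t), P(B_t ≥ 4.98) = 1 − Φ(4.98/√t) = 1 − Φ(4.98/√7.77) = 1 − Φ(1.7866) ≈ 0.03700. Doubling: P(τ_{4.98} ≤ 7.77) ≈ 2 · 0.03700 = 0.07400 ≈ 0.0740.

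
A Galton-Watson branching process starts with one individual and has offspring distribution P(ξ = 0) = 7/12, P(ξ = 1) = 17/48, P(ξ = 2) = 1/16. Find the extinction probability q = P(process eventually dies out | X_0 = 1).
q = 1

Mean offspring μ = 0·7/12 + 1·17/48 + 2·1/16 = 23/48 ≤ 1. For μ ≤ 1 with offspring not concentrated at 1, the Galton-Watson process goes extinct almost surely, so q = 1.
(Algebraic check: The pgf is f(s) = 7/12 + 17/48·s + 1/16·s². The extinction probability q is the smallest fixed point of f in [0, 1]. Setting s = f(s):
  1/16·s² + (17/48 − 1)·s + 7/12 = 0
  1/16·s² − (7/12 + 1/16)·s + 7/12 = 0
which factors as (s − 1)·(1/16·s − 7/12) = 0, giving roots s = 1 and s = (7/12)/(1/16) = 28/3. Since 28/3 ≥ 1, the smallest root in [0, 1] is s = 1.)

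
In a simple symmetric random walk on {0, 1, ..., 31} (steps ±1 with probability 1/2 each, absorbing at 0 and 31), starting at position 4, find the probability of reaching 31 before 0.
P(hit 31 before 0) = 4/31

Let u_k = P(hit 31 before 0 | start at k). Then u_0 = 0, u_31 = 1, and u_k = u_{k-1}/2 + u_{k+1}/2 for 1 ≤ k ≤ 30. This harmonic recurrence is solved by u_k = k/31, giving u_4 = 4/31.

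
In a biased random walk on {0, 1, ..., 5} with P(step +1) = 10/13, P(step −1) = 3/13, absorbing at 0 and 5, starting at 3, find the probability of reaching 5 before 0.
P(hit 5 before 0) = (1 − (3/10)^3) / (1 − (3/10)^5) = 13900/14251

Let u_k denote P(reach 5 before 0 | start at k). Boundary: u_0 = 0, u_5 = 1. Recurrence: u_k = 10/13·u_{k+1} + 3/13·u_{k-1} for 1 ≤ k ≤ 4. Try u_k = A + B·r^k with r = q/p = (3/13)/(10/13) = 3/10. Substitution satisfies the recurrence; boundary conditions give:
  u_k = (1 − r^k) / (1 − r^N) = (1 − (3/10)^3) / (1 − (3/10)^5) = 13900/14251.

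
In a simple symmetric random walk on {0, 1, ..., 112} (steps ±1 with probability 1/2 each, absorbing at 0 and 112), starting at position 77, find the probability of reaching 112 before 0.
P(hit 112 before 0) = 77/112 = 11/16

Let u_k = P(hit 112 before 0 | start at k). Then u_0 = 0, u_112 = 1, and u_k = u_{k-1}/2 + u_{k+1}/2 for 1 ≤ k ≤ 111. This harmonic recurrence is solved by u_k = k/112, giving u_77 = 77/112 = 11/16.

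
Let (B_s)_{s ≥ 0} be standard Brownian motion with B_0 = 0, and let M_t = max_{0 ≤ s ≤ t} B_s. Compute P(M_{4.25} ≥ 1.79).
P(M_{4.25} ≥ 1.79) = 2·P(B_{4.25} ≥ 1.79) = 2(1 − Φ(1.79/√4.25)) ≈ 0.3852

By the reflection principle for Brownian motion, P(M_t ≥ a) = 2 · P(B_t ≥ a) for a ≥ 0. Since B_t ~ N(0, t), P(B_t ≥ 1.79) = 1 − Φ(1.79/√t) = 1 − Φ(1.79/√4.25) = 1 − Φ(0.8683). So
  P(M_{4.25} ≥ 1.79) = 2(1 − Φ(0.8683)) ≈ 0.3852.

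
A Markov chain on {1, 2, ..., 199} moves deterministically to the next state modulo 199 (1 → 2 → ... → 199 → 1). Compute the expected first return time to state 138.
E[T_138 | X_0 = 138] = 199

The chain cycles deterministically, so starting at state 138 it returns in exactly 199 steps. Equivalently, the stationary distribution is uniform π_j = 1/199 for every state j, so by Kac's formula E[T_138] = 1/π_138 = 199.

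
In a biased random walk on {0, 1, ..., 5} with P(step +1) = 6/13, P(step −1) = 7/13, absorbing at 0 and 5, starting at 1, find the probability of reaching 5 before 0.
P(hit 5 before 0) = (1 − (7/6)^1) / (1 − (7/6)^5) = 1296/9031

Let u_k denote P(reach 5 before 0 | start at k). Boundary: u_0 = 0, u_5 = 1. Recurrence: u_k = 6/13·u_{k+1} + 7/13·u_{k-1} for 1 ≤ k ≤ 4. Try u_k = A + B·r^k with r = q/p = (7/13)/(6/13) = 7/6. Substitution satisfies the recurrence; boundary conditions give:
  u_k = (1 − r^k) / (1 − r^N) = (1 − (7/6)^1) / (1 − (7/6)^5) = 1296/9031.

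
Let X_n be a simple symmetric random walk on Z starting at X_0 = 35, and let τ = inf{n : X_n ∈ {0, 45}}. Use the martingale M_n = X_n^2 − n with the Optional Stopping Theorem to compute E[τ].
E[τ] = 350

M_n = X_n^2 − n is a martingale (since E[X_{n+1}^2 | F_n] = X_n^2 + 1). By OST (τ has finite mean in a bounded region), E[M_τ] = E[M_0] = X_0^2 − 0 = 35^2 = 1225. Also E[M_τ] = E[X_τ^2] − E[τ]. The walk exits at 0 or 45, with P(hit 45 first) = 35/45, so E[X_τ^2] = 45^2 · 35/45 + 0 = 1575. Thus E[τ] = E[X_τ^2] − E[M_τ] = 1575 − 1225 = 350 = 35(45 − 35) = 350.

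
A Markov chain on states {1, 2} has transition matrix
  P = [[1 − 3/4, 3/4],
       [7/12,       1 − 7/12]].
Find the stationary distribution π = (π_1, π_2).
π_1 = 7/16, π_2 = 9/16

Solve πP = π with π_1 + π_2 = 1. From πP = π: π_1 · (1 − 3/4) + π_2 · 7/12 = π_1 ⇒ π_2 · 7/12 = π_1 · 3/4 ⇒ π_2/π_1 = (3/4)/(7/12) = 9/7. Together with π_1 + π_2 = 1:
  π_1 = (7/12)/(3/4 + 7/12) = (7/12)/(4/3) = 7/16,
  π_2 = (3/4)/(3/4 + 7/12) = (3/4)/(4/3) = 9/16.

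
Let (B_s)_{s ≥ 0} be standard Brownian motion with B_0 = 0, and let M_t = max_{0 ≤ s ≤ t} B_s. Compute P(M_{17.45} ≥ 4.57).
P(M_{17.45} ≥ 4.57) = 2·P(B_{17.45} ≥ 4.57) = 2(1 − Φ(4.57/√17.45)) ≈ 0.2740

By the reflection principle for Brownian motion, P(M_t ≥ a) = 2 · P(B_t ≥ a) for a ≥ 0. Since B_t ~ N(0, t), P(B_t ≥ 4.57) = 1 − Φ(4.57/√t) = 1 − Φ(4.57/√17.45) = 1 − Φ(1.0940). So
  P(M_{17.45} ≥ 4.57) = 2(1 − Φ(1.0940)) ≈ 0.2740.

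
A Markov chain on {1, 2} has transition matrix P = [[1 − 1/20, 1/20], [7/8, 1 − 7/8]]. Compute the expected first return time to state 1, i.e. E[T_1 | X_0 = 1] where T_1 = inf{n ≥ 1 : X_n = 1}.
E[T_1 | X_0 = 1] = 1/π_1 = 37/35

For an irreducible recurrent Markov chain with stationary distribution π, E[T_i | X_0 = i] = 1/π_i (Kac's formula). Here π_1 = (7/8)/(1/20 + 7/8) = (7/8)/(37/40) = 35/37, so E[T_1 | X_0 = 1] = 1/π_1 = (1/20 + 7/8)/(7/8) = (37/40)/(7/8) = 37/35.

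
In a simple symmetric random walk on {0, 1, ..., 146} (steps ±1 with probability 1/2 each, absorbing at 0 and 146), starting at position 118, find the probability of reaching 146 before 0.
P(hit 146 before 0) = 118/146 = 59/73

Let u_k = P(hit 146 before 0 | start at k). Then u_0 = 0, u_146 = 1, and u_k = u_{k-1}/2 + u_{k+1}/2 for 1 ≤ k ≤ 145. This harmonic recurrence is solved by u_k = k/146, giving u_118 = 118/146 = 59/73.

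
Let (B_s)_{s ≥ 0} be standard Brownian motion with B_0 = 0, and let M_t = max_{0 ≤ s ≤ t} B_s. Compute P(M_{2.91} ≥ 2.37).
P(M_{2.91} ≥ 2.37) = 2·P(B_{2.91} ≥ 2.37) = 2(1 − Φ(2.37/√2.91)) ≈ 0.1647

By the reflection principle for Brownian motion, P(M_t ≥ a) = 2 · P(B_t ≥ a) for a ≥ 0. Since B_t ~ N(0, t), P(B_t ≥ 2.37) = 1 − Φ(2.37/√t) = 1 − Φ(2.37/√2.91) = 1 − Φ(1.3893). So
  P(M_{2.91} ≥ 2.37) = 2(1 − Φ(1.3893)) ≈ 0.1647.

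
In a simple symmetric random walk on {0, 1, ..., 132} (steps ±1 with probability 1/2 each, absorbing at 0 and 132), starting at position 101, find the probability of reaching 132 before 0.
P(hit 132 before 0) = 101/132

Let u_k = P(hit 132 before 0 | start at k). Then u_0 = 0, u_132 = 1, and u_k = u_{k-1}/2 + u_{k+1}/2 for 1 ≤ k ≤ 131. This harmonic recurrence is solved by u_k = k/132, giving u_101 = 101/132.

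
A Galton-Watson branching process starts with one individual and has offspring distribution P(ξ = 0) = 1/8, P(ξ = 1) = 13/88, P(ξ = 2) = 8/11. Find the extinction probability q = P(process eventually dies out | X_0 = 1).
q = 11/64

The pgf is f(s) = 1/8 + 13/88·s + 8/11·s². The extinction probability q is the smallest fixed point of f in [0, 1]. Setting s = f(s):
  8/11·s² + (13/88 − 1)·s + 1/8 = 0
  8/11·s² − (1/8 + 8/11)·s + 1/8 = 0
which factors as (s − 1)·(8/11·s − 1/8) = 0, giving roots s = 1 and s = (1/8)/(8/11) = 11/64.
Mean offspring μ = 13/88 + 2·8/11 = 141/88 > 1 (supercritical), so q < 1. The extinction probability is the smaller root: q = (1/8)/(8/11) = 11/64.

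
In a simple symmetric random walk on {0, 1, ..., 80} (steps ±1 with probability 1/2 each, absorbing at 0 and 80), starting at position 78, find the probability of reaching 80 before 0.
P(hit 80 before 0) = 78/80 = 39/40

Let u_k = P(hit 80 before 0 | start at k). Then u_0 = 0, u_80 = 1, and u_k = u_{k-1}/2 + u_{k+1}/2 for 1 ≤ k ≤ 79. This harmonic recurrence is solved by u_k = k/80, giving u_78 = 78/80 = 39/40.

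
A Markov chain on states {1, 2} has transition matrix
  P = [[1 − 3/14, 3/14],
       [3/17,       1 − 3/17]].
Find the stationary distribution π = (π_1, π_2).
π_1 = 14/31, π_2 = 17/31

Solve πP = π with π_1 + π_2 = 1. From πP = π: π_1 · (1 − 3/14) + π_2 · 3/17 = π_1 ⇒ π_2 · 3/17 = π_1 · 3/14 ⇒ π_2/π_1 = (3/14)/(3/17) = 17/14. Together with π_1 + π_2 = 1:
  π_1 = (3/17)/(3/14 + 3/17) = (3/17)/(93/238) = 14/31,
  π_2 = (3/14)/(3/14 + 3/17) = (3/14)/(93/238) = 17/31.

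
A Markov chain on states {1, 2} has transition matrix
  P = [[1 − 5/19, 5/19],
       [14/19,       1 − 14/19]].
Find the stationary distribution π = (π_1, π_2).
π_1 = 14/19, π_2 = 5/19

Solve πP = π with π_1 + π_2 = 1. From πP = π: π_1 · (1 − 5/19) + π_2 · 14/19 = π_1 ⇒ π_2 · 14/19 = π_1 · 5/19 ⇒ π_2/π_1 = (5/19)/(14/19) = 5/14. Together with π_1 + π_2 = 1:
  π_1 = (14/19)/(5/19 + 14/19) = (14/19)/(1) = 14/19,
  π_2 = (5/19)/(5/19 + 14/19) = (5/19)/(1) = 5/19.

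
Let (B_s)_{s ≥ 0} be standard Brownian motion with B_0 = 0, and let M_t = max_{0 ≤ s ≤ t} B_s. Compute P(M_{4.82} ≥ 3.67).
P(M_{4.82} ≥ 3.67) = 2·P(B_{4.82} ≥ 3.67) = 2(1 − Φ(3.67/√4.82)) ≈ 0.0946

By the reflection principle for Brownian motion, P(M_t ≥ a) = 2 · P(B_t ≥ a) for a ≥ 0. Since B_t ~ N(0, t), P(B_t ≥ 3.67) = 1 − Φ(3.67/√t) = 1 − Φ(3.67/√4.82) = 1 − Φ(1.6716). So
  P(M_{4.82} ≥ 3.67) = 2(1 − Φ(1.6716)) ≈ 0.0946.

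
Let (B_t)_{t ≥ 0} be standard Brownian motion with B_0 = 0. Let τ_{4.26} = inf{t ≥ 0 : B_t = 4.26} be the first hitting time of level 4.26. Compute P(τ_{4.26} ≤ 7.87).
P(τ_{4.26} ≤ 7.87) = 2(1 − Φ(4.26/√7.87)) = 2(1 − Φ(1.5185)) ≈ 0.1289

By the reflection principle for standard BM, P(τ_b ≤ t) = 2 · P(B_t ≥ b). Since B_t ~ N(0, t), P(B_t ≥ 4.26) = 1 − Φ(4.26/√t) = 1 − Φ(4.26/√7.87) = 1 − Φ(1.5185) ≈ 0.06444. Doubling: P(τ_{4.26} ≤ 7.87) ≈ 2 · 0.06444 = 0.12888 ≈ 0.1289.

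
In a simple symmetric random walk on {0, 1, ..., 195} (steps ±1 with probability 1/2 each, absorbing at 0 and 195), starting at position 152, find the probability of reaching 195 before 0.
P(hit 195 before 0) = 152/195

Let u_k = P(hit 195 before 0 | start at k). Then u_0 = 0, u_195 = 1, and u_k = u_{k-1}/2 + u_{k+1}/2 for 1 ≤ k ≤ 194. This harmonic recurrence is solved by u_k = k/195, giving u_152 = 152/195.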